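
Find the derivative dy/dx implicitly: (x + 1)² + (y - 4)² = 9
Differentiate both sides with respect to x, treating y as y(x). By the chain rule, any term containing y contributes a factor of y' = dy/dx when we differentiate it.

Move every term to one side and write the relation as F(x, y) = 0. Term by term,
  d/dx[(x + 1)^2] = 2x + 2
  d/dx[(y - 4)^2] = 2·y'(y - 4)
  d/dx[-9] = 0

The pieces without y' make up ∂F/∂x and the coefficient of y' is ∂F/∂y:
  ∂F/∂x = 2x + 2,
  ∂F/∂y = 2y - 8.

Since d/dx[F] = ∂F/∂x + (∂F/∂y)·y' = 0, solve for y':
  (∂F/∂y)·y' = -∂F/∂x
  dy/dx = -(∂F/∂x)/(∂F/∂y) = -(2x + 2)/(2y - 8) = (-x - 1)/(y - 4)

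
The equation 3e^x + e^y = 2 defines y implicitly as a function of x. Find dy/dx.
Differentiate both sides with respect to x, treating y as y(x). By the chain rule, any term containing y contributes a factor of y' = dy/dx when we differentiate it.

Move every term to one side and write the relation as F(x, y) = 0. Term by term,
  d/dx[3e^(x)] = 3e^(x)
  d/dx[e^(y)] = y'·e^(y)
  d/dx[-2] = 0

The pieces without y' make up ∂F/∂x and the coefficient of y' is ∂F/∂y:
  ∂F/∂x = 3e^(x),
  ∂F/∂y = e^(y).

Since d/dx[F] = ∂F/∂x + (∂F/∂y)·y' = 0, solve for y':
  (∂F/∂y)·y' = -∂F/∂x
  dy/dx = -(∂F/∂x)/(∂F/∂y) = -(3e^(x))/(e^(y)) = -3e^(x - y)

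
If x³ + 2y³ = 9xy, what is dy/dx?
Apply d/dx to both sides, remembering that y depends on x. Each occurrence of y therefore brings in a y' = dy/dx via the chain rule.

With F(x, y) equal to the left-hand side minus the right, differentiate F term by term:
  d/dx[x^3] = 3x^2
  d/dx[-9xy] = -9x·y' - 9y
  d/dx[2y^3] = 6y^2·y'
Adding these up, d/dx[F] = 0 becomes
  (3x^2 - 9y) + (-9x + 6y^2)·y' = 0,
so isolating y',
  dy/dx = -(3x^2 - 9y)/(-9x + 6y^2) = (x^2 - 3y)/(3x - 2y^2)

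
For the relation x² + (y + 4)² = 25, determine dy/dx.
Differentiate both sides with respect to x, treating y as y(x). By the chain rule, any term containing y contributes a factor of y' = dy/dx when we differentiate it.

Move every term to one side and write the relation as F(x, y) = 0. Term by term,
  d/dx[x^2] = 2x
  d/dx[(y + 4)^2] = 2·y'(y + 4)
  d/dx[-25] = 0

The pieces without y' make up ∂F/∂x and the coefficient of y' is ∂F/∂y:
  ∂F/∂x = 2x,
  ∂F/∂y = 2y + 8.

Since d/dx[F] = ∂F/∂x + (∂F/∂y)·y' = 0, solve for y':
  (∂F/∂y)·y' = -∂F/∂x
  dy/dx = -(∂F/∂x)/(∂F/∂y) = -(2x)/(2y + 8) = -x/(y + 4)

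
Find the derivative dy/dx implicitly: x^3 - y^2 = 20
Differentiate the relation implicitly: treat y = y(x) and apply the chain rule, so every y-derivative picks up a y' = dy/dx factor.

With everything moved to the left-hand side, differentiate term by term:
  d/dx[x^3] = 3x^2
  d/dx[-y^2] = -2y·y'
  d/dx[-20] = 0

Separating the contributions that come from x directly and those that come through y:
  without y':      3x^2
  multiplying y':  -2y

so (3x^2) + (-2y)·y' = 0, and therefore
  dy/dx = -(3x^2)/(-2y) = 3x^2/(2y)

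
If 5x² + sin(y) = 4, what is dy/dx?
Differentiate both sides with respect to x, treating y as y(x). By the chain rule, any term containing y contributes a factor of y' = dy/dx when we differentiate it.

Move every term to one side and write the relation as F(x, y) = 0. Term by term,
  d/dx[5x^2] = 10x
  d/dx[sin(y)] = y'·cos(y)
  d/dx[-4] = 0

The pieces without y' make up ∂F/∂x and the coefficient of y' is ∂F/∂y:
  ∂F/∂x = 10x,
  ∂F/∂y = cos(y).

Since d/dx[F] = ∂F/∂x + (∂F/∂y)·y' = 0, solve for y':
  (∂F/∂y)·y' = -∂F/∂x
  dy/dx = -(∂F/∂x)/(∂F/∂y) = -(10x)/(cos(y)) = -10x/cos(y)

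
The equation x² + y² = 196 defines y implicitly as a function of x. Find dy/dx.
Differentiate both sides with respect to x, treating y as y(x). By the chain rule, any term containing y contributes a factor of y' = dy/dx when we differentiate it.

Move every term to one side and write the relation as F(x, y) = 0. Term by term,
  d/dx[x^2] = 2x
  d/dx[y^2] = 2y·y'
  d/dx[-196] = 0

The pieces without y' make up ∂F/∂x and the coefficient of y' is ∂F/∂y:
  ∂F/∂x = 2x,
  ∂F/∂y = 2y.

Since d/dx[F] = ∂F/∂x + (∂F/∂y)·y' = 0, solve for y':
  (∂F/∂y)·y' = -∂F/∂x
  dy/dx = -(∂F/∂x)/(∂F/∂y) = -(2x)/(2y) = -x/y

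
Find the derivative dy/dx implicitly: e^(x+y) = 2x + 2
Differentiate the relation implicitly: treat y = y(x) and apply the chain rule, so every y-derivative picks up a y' = dy/dx factor.

With everything moved to the left-hand side, differentiate term by term:
  d/dx[-2x] = -2
  d/dx[e^(x + y)] = (y' + 1)·e^(x + y)
  d/dx[-2] = 0

Separating the contributions that come from x directly and those that come through y:
  without y':      e^(x + y) - 2
  multiplying y':  e^(x + y)

so (e^(x + y) - 2) + (e^(x + y))·y' = 0, and therefore
  dy/dx = -(e^(x + y) - 2)/(e^(x + y)) = 2e^(-x - y) - 1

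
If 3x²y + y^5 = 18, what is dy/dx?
Apply d/dx to both sides, remembering that y depends on x. Each occurrence of y therefore brings in a y' = dy/dx via the chain rule.

With F(x, y) equal to the left-hand side minus the right, differentiate F term by term:
  d/dx[3x^2y] = 3x^2·y' + 6xy
  d/dx[y^5] = 5y^4·y'
  d/dx[-18] = 0
Adding these up, d/dx[F] = 0 becomes
  (6xy) + (3x^2 + 5y^4)·y' = 0,
so isolating y',
  dy/dx = -(6xy)/(3x^2 + 5y^4) = -6xy/(3x^2 + 5y^4)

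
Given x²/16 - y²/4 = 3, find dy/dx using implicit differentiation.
Take d/dx of both sides. Since y is implicitly a function of x, the chain rule attaches a y' = dy/dx factor whenever we differentiate through y.

Set F(x, y) = (left side) − (right side), so the curve is F = 0. Differentiating each term of F:
  d/dx[x^2/16] = x/8
  d/dx[-y^2/4] = -y·y'/2
  d/dx[-3] = 0

Collecting, the y'-free part is the partial derivative in x and the y' coefficient is the partial derivative in y:
  ∂F/∂x = x/8
  ∂F/∂y = -y/2

so d/dx[F(x, y(x))] = ∂F/∂x + (∂F/∂y)·y' = 0. Rearranging,
  dy/dx = -(∂F/∂x)/(∂F/∂y) = -(x/8)/(-y/2) = x/(4y)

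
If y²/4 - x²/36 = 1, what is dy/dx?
Differentiate both sides with respect to x, treating y as y(x). By the chain rule, any term containing y contributes a factor of y' = dy/dx when we differentiate it.

Move every term to one side and write the relation as F(x, y) = 0. Term by term,
  d/dx[-x^2/36] = -x/18
  d/dx[y^2/4] = y·y'/2
  d/dx[-1] = 0

The pieces without y' make up ∂F/∂x and the coefficient of y' is ∂F/∂y:
  ∂F/∂x = -x/18,
  ∂F/∂y = y/2.

Since d/dx[F] = ∂F/∂x + (∂F/∂y)·y' = 0, solve for y':
  (∂F/∂y)·y' = -∂F/∂x
  dy/dx = -(∂F/∂x)/(∂F/∂y) = -(-x/18)/(y/2) = x/(9y)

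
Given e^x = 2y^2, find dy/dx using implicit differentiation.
Take d/dx of both sides. Since y is implicitly a function of x, the chain rule attaches a y' = dy/dx factor whenever we differentiate through y.

Set F(x, y) = (left side) − (right side), so the curve is F = 0. Differentiating each term of F:
  d/dx[-2y^2] = -4y·y'
  d/dx[e^(x)] = e^(x)

Collecting, the y'-free part is the partial derivative in x and the y' coefficient is the partial derivative in y:
  ∂F/∂x = e^(x)
  ∂F/∂y = -4y

so d/dx[F(x, y(x))] = ∂F/∂x + (∂F/∂y)·y' = 0. Rearranging,
  dy/dx = -(∂F/∂x)/(∂F/∂y) = -(e^(x))/(-4y) = e^(x)/(4y)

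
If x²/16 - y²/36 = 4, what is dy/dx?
Apply d/dx to both sides, remembering that y depends on x. Each occurrence of y therefore brings in a y' = dy/dx via the chain rule.

With F(x, y) equal to the left-hand side minus the right, differentiate F term by term:
  d/dx[x^2/16] = x/8
  d/dx[-y^2/36] = -y·y'/18
  d/dx[-4] = 0
Adding these up, d/dx[F] = 0 becomes
  (x/8) + (-y/18)·y' = 0,
so isolating y',
  dy/dx = -(x/8)/(-y/18) = 9x/(4y)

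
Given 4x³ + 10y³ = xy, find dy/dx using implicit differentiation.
Take d/dx of both sides. Since y is implicitly a function of x, the chain rule attaches a y' = dy/dx factor whenever we differentiate through y.

Set F(x, y) = (left side) − (right side), so the curve is F = 0. Differentiating each term of F:
  d/dx[4x^3] = 12x^2
  d/dx[-xy] = -x·y' - y
  d/dx[10y^3] = 30y^2·y'

Collecting, the y'-free part is the partial derivative in x and the y' coefficient is the partial derivative in y:
  ∂F/∂x = 12x^2 - y
  ∂F/∂y = -x + 30y^2

so d/dx[F(x, y(x))] = ∂F/∂x + (∂F/∂y)·y' = 0. Rearranging,
  dy/dx = -(∂F/∂x)/(∂F/∂y) = -(12x^2 - y)/(-x + 30y^2) = (12x^2 - y)/(x - 30y^2)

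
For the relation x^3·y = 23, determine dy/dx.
Differentiate both sides with respect to x, treating y as y(x). By the chain rule, any term containing y contributes a factor of y' = dy/dx when we differentiate it.

Move every term to one side and write the relation as F(x, y) = 0. Term by term,
  d/dx[x^3y] = x^3·y' + 3x^2y
  d/dx[-23] = 0

The pieces without y' make up ∂F/∂x and the coefficient of y' is ∂F/∂y:
  ∂F/∂x = 3x^2y,
  ∂F/∂y = x^3.

Since d/dx[F] = ∂F/∂x + (∂F/∂y)·y' = 0, solve for y':
  (∂F/∂y)·y' = -∂F/∂x
  dy/dx = -(∂F/∂x)/(∂F/∂y) = -(3x^2y)/(x^3) = -3y/x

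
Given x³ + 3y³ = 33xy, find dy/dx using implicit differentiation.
Take d/dx of both sides. Since y is implicitly a function of x, the chain rule attaches a y' = dy/dx factor whenever we differentiate through y.

Set F(x, y) = (left side) − (right side), so the curve is F = 0. Differentiating each term of F:
  d/dx[x^3] = 3x^2
  d/dx[-33xy] = -33x·y' - 33y
  d/dx[3y^3] = 9y^2·y'

Collecting, the y'-free part is the partial derivative in x and the y' coefficient is the partial derivative in y:
  ∂F/∂x = 3x^2 - 33y
  ∂F/∂y = -33x + 9y^2

so d/dx[F(x, y(x))] = ∂F/∂x + (∂F/∂y)·y' = 0. Rearranging,
  dy/dx = -(∂F/∂x)/(∂F/∂y) = -(3x^2 - 33y)/(-33x + 9y^2) = (x^2 - 11y)/(11x - 3y^2)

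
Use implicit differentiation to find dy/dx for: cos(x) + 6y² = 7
Differentiate the relation implicitly: treat y = y(x) and apply the chain rule, so every y-derivative picks up a y' = dy/dx factor.

With everything moved to the left-hand side, differentiate term by term:
  d/dx[6y^2] = 12y·y'
  d/dx[cos(x)] = -sin(x)
  d/dx[-7] = 0

Separating the contributions that come from x directly and those that come through y:
  without y':      -sin(x)
  multiplying y':  12y

so (-sin(x)) + (12y)·y' = 0, and therefore
  dy/dx = -(-sin(x))/(12y) = sin(x)/(12y)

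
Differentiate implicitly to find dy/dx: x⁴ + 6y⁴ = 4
Take d/dx of both sides. Since y is implicitly a function of x, the chain rule attaches a y' = dy/dx factor whenever we differentiate through y.

Set F(x, y) = (left side) − (right side), so the curve is F = 0. Differentiating each term of F:
  d/dx[x^4] = 4x^3
  d/dx[6y^4] = 24y^3·y'
  d/dx[-4] = 0

Collecting, the y'-free part is the partial derivative in x and the y' coefficient is the partial derivative in y:
  ∂F/∂x = 4x^3
  ∂F/∂y = 24y^3

so d/dx[F(x, y(x))] = ∂F/∂x + (∂F/∂y)·y' = 0. Rearranging,
  dy/dx = -(∂F/∂x)/(∂F/∂y) = -(4x^3)/(24y^3) = -x^3/(6y^3)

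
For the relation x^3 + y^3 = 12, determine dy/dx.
Apply d/dx to both sides, remembering that y depends on x. Each occurrence of y therefore brings in a y' = dy/dx via the chain rule.

With F(x, y) equal to the left-hand side minus the right, differentiate F term by term:
  d/dx[x^3] = 3x^2
  d/dx[y^3] = 3y^2·y'
  d/dx[-12] = 0
Adding these up, d/dx[F] = 0 becomes
  (3x^2) + (3y^2)·y' = 0,
so isolating y',
  dy/dx = -(3x^2)/(3y^2) = -x^2/y^2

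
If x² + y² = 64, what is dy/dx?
Differentiate the relation implicitly: treat y = y(x) and apply the chain rule, so every y-derivative picks up a y' = dy/dx factor.

With everything moved to the left-hand side, differentiate term by term:
  d/dx[x^2] = 2x
  d/dx[y^2] = 2y·y'
  d/dx[-64] = 0

Separating the contributions that come from x directly and those that come through y:
  without y':      2x
  multiplying y':  2y

so (2x) + (2y)·y' = 0, and therefore
  dy/dx = -(2x)/(2y) = -x/y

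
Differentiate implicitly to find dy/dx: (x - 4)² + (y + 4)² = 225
Differentiate the relation implicitly: treat y = y(x) and apply the chain rule, so every y-derivative picks up a y' = dy/dx factor.

With everything moved to the left-hand side, differentiate term by term:
  d/dx[(x - 4)^2] = 2x - 8
  d/dx[(y + 4)^2] = 2·y'(y + 4)
  d/dx[-225] = 0

Separating the contributions that come from x directly and those that come through y:
  without y':      2x - 8
  multiplying y':  2y + 8

so (2x - 8) + (2y + 8)·y' = 0, and therefore
  dy/dx = -(2x - 8)/(2y + 8) = (4 - x)/(y + 4)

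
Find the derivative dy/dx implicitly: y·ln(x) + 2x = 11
Take d/dx of both sides. Since y is implicitly a function of x, the chain rule attaches a y' = dy/dx factor whenever we differentiate through y.

Set F(x, y) = (left side) − (right side), so the curve is F = 0. Differentiating each term of F:
  d/dx[2x] = 2
  d/dx[y·ln(x)] = y'·ln(x) + y/x
  d/dx[-11] = 0

Collecting, the y'-free part is the partial derivative in x and the y' coefficient is the partial derivative in y:
  ∂F/∂x = 2 + y/x
  ∂F/∂y = ln(x)

so d/dx[F(x, y(x))] = ∂F/∂x + (∂F/∂y)·y' = 0. Rearranging,
  dy/dx = -(∂F/∂x)/(∂F/∂y) = -(2 + y/x)/(ln(x))
        = -((2x + y)/x)/(ln(x)) = (-2x - y)/(x·ln(x))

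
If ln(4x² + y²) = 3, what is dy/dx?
Apply d/dx to both sides, remembering that y depends on x. Each occurrence of y therefore brings in a y' = dy/dx via the chain rule.

With F(x, y) equal to the left-hand side minus the right, differentiate F term by term:
  d/dx[ln(4x^2 + y^2)] = (8x + 2y·y')/(4x^2 + y^2)
  d/dx[-3] = 0
Adding these up, d/dx[F] = 0 becomes
  (8x/(4x^2 + y^2)) + (2y/(4x^2 + y^2))·y' = 0,
so isolating y',
  dy/dx = -(8x/(4x^2 + y^2))/(2y/(4x^2 + y^2)) = -4x/y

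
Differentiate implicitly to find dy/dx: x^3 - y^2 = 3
Differentiate both sides with respect to x, treating y as y(x). By the chain rule, any term containing y contributes a factor of y' = dy/dx when we differentiate it.

Move every term to one side and write the relation as F(x, y) = 0. Term by term,
  d/dx[x^3] = 3x^2
  d/dx[-y^2] = -2y·y'
  d/dx[-3] = 0

The pieces without y' make up ∂F/∂x and the coefficient of y' is ∂F/∂y:
  ∂F/∂x = 3x^2,
  ∂F/∂y = -2y.

Since d/dx[F] = ∂F/∂x + (∂F/∂y)·y' = 0, solve for y':
  (∂F/∂y)·y' = -∂F/∂x
  dy/dx = -(∂F/∂x)/(∂F/∂y) = -(3x^2)/(-2y) = 3x^2/(2y)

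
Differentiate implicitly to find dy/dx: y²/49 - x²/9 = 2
Take d/dx of both sides. Since y is implicitly a function of x, the chain rule attaches a y' = dy/dx factor whenever we differentiate through y.

Set F(x, y) = (left side) − (right side), so the curve is F = 0. Differentiating each term of F:
  d/dx[-x^2/9] = -2x/9
  d/dx[y^2/49] = 2y·y'/49
  d/dx[-2] = 0

Collecting, the y'-free part is the partial derivative in x and the y' coefficient is the partial derivative in y:
  ∂F/∂x = -2x/9
  ∂F/∂y = 2y/49

so d/dx[F(x, y(x))] = ∂F/∂x + (∂F/∂y)·y' = 0. Rearranging,
  dy/dx = -(∂F/∂x)/(∂F/∂y) = -(-2x/9)/(2y/49) = 49x/(9y)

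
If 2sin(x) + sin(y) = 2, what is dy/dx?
Differentiate the relation implicitly: treat y = y(x) and apply the chain rule, so every y-derivative picks up a y' = dy/dx factor.

With everything moved to the left-hand side, differentiate term by term:
  d/dx[2sin(x)] = 2cos(x)
  d/dx[sin(y)] = y'·cos(y)
  d/dx[-2] = 0

Separating the contributions that come from x directly and those that come through y:
  without y':      2cos(x)
  multiplying y':  cos(y)

so (2cos(x)) + (cos(y))·y' = 0, and therefore
  dy/dx = -(2cos(x))/(cos(y)) = -2cos(x)/cos(y)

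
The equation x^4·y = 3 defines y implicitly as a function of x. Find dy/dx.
Differentiate the relation implicitly: treat y = y(x) and apply the chain rule, so every y-derivative picks up a y' = dy/dx factor.

With everything moved to the left-hand side, differentiate term by term:
  d/dx[x^4y] = x^4·y' + 4x^3y
  d/dx[-3] = 0

Separating the contributions that come from x directly and those that come through y:
  without y':      4x^3y
  multiplying y':  x^4

so (4x^3y) + (x^4)·y' = 0, and therefore
  dy/dx = -(4x^3y)/(x^4) = -4y/x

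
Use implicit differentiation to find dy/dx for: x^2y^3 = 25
Take d/dx of both sides. Since y is implicitly a function of x, the chain rule attaches a y' = dy/dx factor whenever we differentiate through y.

Set F(x, y) = (left side) − (right side), so the curve is F = 0. Differentiating each term of F:
  d/dx[x^2y^3] = 3x^2y^2·y' + 2xy^3
  d/dx[-25] = 0

Collecting, the y'-free part is the partial derivative in x and the y' coefficient is the partial derivative in y:
  ∂F/∂x = 2xy^3
  ∂F/∂y = 3x^2y^2

so d/dx[F(x, y(x))] = ∂F/∂x + (∂F/∂y)·y' = 0. Rearranging,
  dy/dx = -(∂F/∂x)/(∂F/∂y) = -(2xy^3)/(3x^2y^2) = -2y/(3x)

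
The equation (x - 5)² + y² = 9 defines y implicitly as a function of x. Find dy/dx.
Apply d/dx to both sides, remembering that y depends on x. Each occurrence of y therefore brings in a y' = dy/dx via the chain rule.

With F(x, y) equal to the left-hand side minus the right, differentiate F term by term:
  d/dx[y^2] = 2y·y'
  d/dx[(x - 5)^2] = 2x - 10
  d/dx[-9] = 0
Adding these up, d/dx[F] = 0 becomes
  (2x - 10) + (2y)·y' = 0,
so isolating y',
  dy/dx = -(2x - 10)/(2y) = (5 - x)/y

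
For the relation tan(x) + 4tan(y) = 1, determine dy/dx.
Apply d/dx to both sides, remembering that y depends on x. Each occurrence of y therefore brings in a y' = dy/dx via the chain rule.

With F(x, y) equal to the left-hand side minus the right, differentiate F term by term:
  d/dx[tan(x)] = tan(x)^2 + 1
  d/dx[4tan(y)] = 4·y'(tan(y)^2 + 1)
  d/dx[-1] = 0
Adding these up, d/dx[F] = 0 becomes
  (tan(x)^2 + 1) + (4tan(y)^2 + 4)·y' = 0,
so isolating y',
  dy/dx = -(tan(x)^2 + 1)/(4tan(y)^2 + 4) = -cos(y)^2/(4cos(x)^2)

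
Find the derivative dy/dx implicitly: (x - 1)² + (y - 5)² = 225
Differentiate the relation implicitly: treat y = y(x) and apply the chain rule, so every y-derivative picks up a y' = dy/dx factor.

With everything moved to the left-hand side, differentiate term by term:
  d/dx[(x - 1)^2] = 2x - 2
  d/dx[(y - 5)^2] = 2·y'(y - 5)
  d/dx[-225] = 0

Separating the contributions that come from x directly and those that come through y:
  without y':      2x - 2
  multiplying y':  2y - 10

so (2x - 2) + (2y - 10)·y' = 0, and therefore
  dy/dx = -(2x - 2)/(2y - 10) = (1 - x)/(y - 5)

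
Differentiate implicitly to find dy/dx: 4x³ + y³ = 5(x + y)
Differentiate both sides with respect to x, treating y as y(x). By the chain rule, any term containing y contributes a factor of y' = dy/dx when we differentiate it.

Move every term to one side and write the relation as F(x, y) = 0. Term by term,
  d/dx[4x^3] = 12x^2
  d/dx[-5x] = -5
  d/dx[y^3] = 3y^2·y'
  d/dx[-5y] = -5·y'

The pieces without y' make up ∂F/∂x and the coefficient of y' is ∂F/∂y:
  ∂F/∂x = 12x^2 - 5,
  ∂F/∂y = 3y^2 - 5.

Since d/dx[F] = ∂F/∂x + (∂F/∂y)·y' = 0, solve for y':
  (∂F/∂y)·y' = -∂F/∂x
  dy/dx = -(∂F/∂x)/(∂F/∂y) = -(12x^2 - 5)/(3y^2 - 5) = (5 - 12x^2)/(3y^2 - 5)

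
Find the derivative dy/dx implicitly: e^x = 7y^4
Apply d/dx to both sides, remembering that y depends on x. Each occurrence of y therefore brings in a y' = dy/dx via the chain rule.

With F(x, y) equal to the left-hand side minus the right, differentiate F term by term:
  d/dx[-7y^4] = -28y^3·y'
  d/dx[e^(x)] = e^(x)
Adding these up, d/dx[F] = 0 becomes
  (e^(x)) + (-28y^3)·y' = 0,
so isolating y',
  dy/dx = -(e^(x))/(-28y^3) = e^(x)/(28y^3)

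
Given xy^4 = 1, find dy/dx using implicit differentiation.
Differentiate both sides with respect to x, treating y as y(x). By the chain rule, any term containing y contributes a factor of y' = dy/dx when we differentiate it.

Move every term to one side and write the relation as F(x, y) = 0. Term by term,
  d/dx[xy^4] = 4xy^3·y' + y^4
  d/dx[-1] = 0

The pieces without y' make up ∂F/∂x and the coefficient of y' is ∂F/∂y:
  ∂F/∂x = y^4,
  ∂F/∂y = 4xy^3.

Since d/dx[F] = ∂F/∂x + (∂F/∂y)·y' = 0, solve for y':
  (∂F/∂y)·y' = -∂F/∂x
  dy/dx = -(∂F/∂x)/(∂F/∂y) = -(y^4)/(4xy^3) = -y/(4x)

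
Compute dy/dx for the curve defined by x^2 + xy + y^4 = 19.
Differentiate both sides with respect to x, treating y as y(x). By the chain rule, any term containing y contributes a factor of y' = dy/dx when we differentiate it.

Move every term to one side and write the relation as F(x, y) = 0. Term by term,
  d/dx[x^2] = 2x
  d/dx[xy] = x·y' + y
  d/dx[y^4] = 4y^3·y'
  d/dx[-19] = 0

The pieces without y' make up ∂F/∂x and the coefficient of y' is ∂F/∂y:
  ∂F/∂x = 2x + y,
  ∂F/∂y = x + 4y^3.

Since d/dx[F] = ∂F/∂x + (∂F/∂y)·y' = 0, solve for y':
  (∂F/∂y)·y' = -∂F/∂x
  dy/dx = -(∂F/∂x)/(∂F/∂y) = -(2x + y)/(x + 4y^3) = (-2x - y)/(x + 4y^3)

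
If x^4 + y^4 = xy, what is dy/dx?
Take d/dx of both sides. Since y is implicitly a function of x, the chain rule attaches a y' = dy/dx factor whenever we differentiate through y.

Set F(x, y) = (left side) − (right side), so the curve is F = 0. Differentiating each term of F:
  d/dx[x^4] = 4x^3
  d/dx[-xy] = -x·y' - y
  d/dx[y^4] = 4y^3·y'

Collecting, the y'-free part is the partial derivative in x and the y' coefficient is the partial derivative in y:
  ∂F/∂x = 4x^3 - y
  ∂F/∂y = -x + 4y^3

so d/dx[F(x, y(x))] = ∂F/∂x + (∂F/∂y)·y' = 0. Rearranging,
  dy/dx = -(∂F/∂x)/(∂F/∂y) = -(4x^3 - y)/(-x + 4y^3) = (4x^3 - y)/(x - 4y^3)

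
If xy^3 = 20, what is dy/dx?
Take d/dx of both sides. Since y is implicitly a function of x, the chain rule attaches a y' = dy/dx factor whenever we differentiate through y.

Set F(x, y) = (left side) − (right side), so the curve is F = 0. Differentiating each term of F:
  d/dx[xy^3] = 3xy^2·y' + y^3
  d/dx[-20] = 0

Collecting, the y'-free part is the partial derivative in x and the y' coefficient is the partial derivative in y:
  ∂F/∂x = y^3
  ∂F/∂y = 3xy^2

so d/dx[F(x, y(x))] = ∂F/∂x + (∂F/∂y)·y' = 0. Rearranging,
  dy/dx = -(∂F/∂x)/(∂F/∂y) = -(y^3)/(3xy^2) = -y/(3x)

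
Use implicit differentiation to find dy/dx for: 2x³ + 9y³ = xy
Differentiate both sides with respect to x, treating y as y(x). By the chain rule, any term containing y contributes a factor of y' = dy/dx when we differentiate it.

Move every term to one side and write the relation as F(x, y) = 0. Term by term,
  d/dx[2x^3] = 6x^2
  d/dx[-xy] = -x·y' - y
  d/dx[9y^3] = 27y^2·y'

The pieces without y' make up ∂F/∂x and the coefficient of y' is ∂F/∂y:
  ∂F/∂x = 6x^2 - y,
  ∂F/∂y = -x + 27y^2.

Since d/dx[F] = ∂F/∂x + (∂F/∂y)·y' = 0, solve for y':
  (∂F/∂y)·y' = -∂F/∂x
  dy/dx = -(∂F/∂x)/(∂F/∂y) = -(6x^2 - y)/(-x + 27y^2) = (6x^2 - y)/(x - 27y^2)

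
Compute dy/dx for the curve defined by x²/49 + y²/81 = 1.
Differentiate the relation implicitly: treat y = y(x) and apply the chain rule, so every y-derivative picks up a y' = dy/dx factor.

With everything moved to the left-hand side, differentiate term by term:
  d/dx[x^2/49] = 2x/49
  d/dx[y^2/81] = 2y·y'/81
  d/dx[-1] = 0

Separating the contributions that come from x directly and those that come through y:
  without y':      2x/49
  multiplying y':  2y/81

so (2x/49) + (2y/81)·y' = 0, and therefore
  dy/dx = -(2x/49)/(2y/81) = -81x/(49y)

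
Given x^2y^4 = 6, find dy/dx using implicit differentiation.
Differentiate the relation implicitly: treat y = y(x) and apply the chain rule, so every y-derivative picks up a y' = dy/dx factor.

With everything moved to the left-hand side, differentiate term by term:
  d/dx[x^2y^4] = 4x^2y^3·y' + 2xy^4
  d/dx[-6] = 0

Separating the contributions that come from x directly and those that come through y:
  without y':      2xy^4
  multiplying y':  4x^2y^3

so (2xy^4) + (4x^2y^3)·y' = 0, and therefore
  dy/dx = -(2xy^4)/(4x^2y^3) = -y/(2x)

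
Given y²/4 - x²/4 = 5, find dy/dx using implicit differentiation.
Take d/dx of both sides. Since y is implicitly a function of x, the chain rule attaches a y' = dy/dx factor whenever we differentiate through y.

Set F(x, y) = (left side) − (right side), so the curve is F = 0. Differentiating each term of F:
  d/dx[-x^2/4] = -x/2
  d/dx[y^2/4] = y·y'/2
  d/dx[-5] = 0

Collecting, the y'-free part is the partial derivative in x and the y' coefficient is the partial derivative in y:
  ∂F/∂x = -x/2
  ∂F/∂y = y/2

so d/dx[F(x, y(x))] = ∂F/∂x + (∂F/∂y)·y' = 0. Rearranging,
  dy/dx = -(∂F/∂x)/(∂F/∂y) = -(-x/2)/(y/2) = x/y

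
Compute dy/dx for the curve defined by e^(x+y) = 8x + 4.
Take d/dx of both sides. Since y is implicitly a function of x, the chain rule attaches a y' = dy/dx factor whenever we differentiate through y.

Set F(x, y) = (left side) − (right side), so the curve is F = 0. Differentiating each term of F:
  d/dx[-8x] = -8
  d/dx[e^(x + y)] = (y' + 1)·e^(x + y)
  d/dx[-4] = 0

Collecting, the y'-free part is the partial derivative in x and the y' coefficient is the partial derivative in y:
  ∂F/∂x = e^(x + y) - 8
  ∂F/∂y = e^(x + y)

so d/dx[F(x, y(x))] = ∂F/∂x + (∂F/∂y)·y' = 0. Rearranging,
  dy/dx = -(∂F/∂x)/(∂F/∂y) = -(e^(x + y) - 8)/(e^(x + y)) = 8e^(-x - y) - 1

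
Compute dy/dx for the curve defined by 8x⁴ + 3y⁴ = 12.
Differentiate both sides with respect to x, treating y as y(x). By the chain rule, any term containing y contributes a factor of y' = dy/dx when we differentiate it.

Move every term to one side and write the relation as F(x, y) = 0. Term by term,
  d/dx[8x^4] = 32x^3
  d/dx[3y^4] = 12y^3·y'
  d/dx[-12] = 0

The pieces without y' make up ∂F/∂x and the coefficient of y' is ∂F/∂y:
  ∂F/∂x = 32x^3,
  ∂F/∂y = 12y^3.

Since d/dx[F] = ∂F/∂x + (∂F/∂y)·y' = 0, solve for y':
  (∂F/∂y)·y' = -∂F/∂x
  dy/dx = -(∂F/∂x)/(∂F/∂y) = -(32x^3)/(12y^3) = -8x^3/(3y^3)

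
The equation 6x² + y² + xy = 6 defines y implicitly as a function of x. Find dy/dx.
Differentiate the relation implicitly: treat y = y(x) and apply the chain rule, so every y-derivative picks up a y' = dy/dx factor.

With everything moved to the left-hand side, differentiate term by term:
  d/dx[6x^2] = 12x
  d/dx[xy] = x·y' + y
  d/dx[y^2] = 2y·y'
  d/dx[-6] = 0

Separating the contributions that come from x directly and those that come through y:
  without y':      12x + y
  multiplying y':  x + 2y

so (12x + y) + (x + 2y)·y' = 0, and therefore
  dy/dx = -(12x + y)/(x + 2y) = (-12x - y)/(x + 2y)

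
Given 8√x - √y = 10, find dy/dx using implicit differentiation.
Take d/dx of both sides. Since y is implicitly a function of x, the chain rule attaches a y' = dy/dx factor whenever we differentiate through y.

Set F(x, y) = (left side) − (right side), so the curve is F = 0. Differentiating each term of F:
  d/dx[8√(x)] = 4/√(x)
  d/dx[-√(y)] = -y'/(2√(y))
  d/dx[-10] = 0

Collecting, the y'-free part is the partial derivative in x and the y' coefficient is the partial derivative in y:
  ∂F/∂x = 4/√(x)
  ∂F/∂y = -1/(2√(y))

so d/dx[F(x, y(x))] = ∂F/∂x + (∂F/∂y)·y' = 0. Rearranging,
  dy/dx = -(∂F/∂x)/(∂F/∂y) = -(4/√(x))/(-1/(2√(y))) = 8√(y)/√(x)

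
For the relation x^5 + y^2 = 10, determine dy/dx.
Differentiate both sides with respect to x, treating y as y(x). By the chain rule, any term containing y contributes a factor of y' = dy/dx when we differentiate it.

Move every term to one side and write the relation as F(x, y) = 0. Term by term,
  d/dx[x^5] = 5x^4
  d/dx[y^2] = 2y·y'
  d/dx[-10] = 0

The pieces without y' make up ∂F/∂x and the coefficient of y' is ∂F/∂y:
  ∂F/∂x = 5x^4,
  ∂F/∂y = 2y.

Since d/dx[F] = ∂F/∂x + (∂F/∂y)·y' = 0, solve for y':
  (∂F/∂y)·y' = -∂F/∂x
  dy/dx = -(∂F/∂x)/(∂F/∂y) = -(5x^4)/(2y) = -5x^4/(2y)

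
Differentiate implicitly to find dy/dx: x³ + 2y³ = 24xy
Apply d/dx to both sides, remembering that y depends on x. Each occurrence of y therefore brings in a y' = dy/dx via the chain rule.

With F(x, y) equal to the left-hand side minus the right, differentiate F term by term:
  d/dx[x^3] = 3x^2
  d/dx[-24xy] = -24x·y' - 24y
  d/dx[2y^3] = 6y^2·y'
Adding these up, d/dx[F] = 0 becomes
  (3x^2 - 24y) + (-24x + 6y^2)·y' = 0,
so isolating y',
  dy/dx = -(3x^2 - 24y)/(-24x + 6y^2) = (x^2 - 8y)/(2(4x - y^2))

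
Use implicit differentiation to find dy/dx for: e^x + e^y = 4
Apply d/dx to both sides, remembering that y depends on x. Each occurrence of y therefore brings in a y' = dy/dx via the chain rule.

With F(x, y) equal to the left-hand side minus the right, differentiate F term by term:
  d/dx[e^(x)] = e^(x)
  d/dx[e^(y)] = y'·e^(y)
  d/dx[-4] = 0
Adding these up, d/dx[F] = 0 becomes
  (e^(x)) + (e^(y))·y' = 0,
so isolating y',
  dy/dx = -(e^(x))/(e^(y)) = -e^(x - y)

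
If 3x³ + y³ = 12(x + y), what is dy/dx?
Differentiate the relation implicitly: treat y = y(x) and apply the chain rule, so every y-derivative picks up a y' = dy/dx factor.

With everything moved to the left-hand side, differentiate term by term:
  d/dx[3x^3] = 9x^2
  d/dx[-12x] = -12
  d/dx[y^3] = 3y^2·y'
  d/dx[-12y] = -12·y'

Separating the contributions that come from x directly and those that come through y:
  without y':      9x^2 - 12
  multiplying y':  3y^2 - 12

so (9x^2 - 12) + (3y^2 - 12)·y' = 0, and therefore
  dy/dx = -(9x^2 - 12)/(3y^2 - 12) = (4 - 3x^2)/(y^2 - 4)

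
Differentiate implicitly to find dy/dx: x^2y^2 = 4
Differentiate the relation implicitly: treat y = y(x) and apply the chain rule, so every y-derivative picks up a y' = dy/dx factor.

With everything moved to the left-hand side, differentiate term by term:
  d/dx[x^2y^2] = 2x^2y·y' + 2xy^2
  d/dx[-4] = 0

Separating the contributions that come from x directly and those that come through y:
  without y':      2xy^2
  multiplying y':  2x^2y

so (2xy^2) + (2x^2y)·y' = 0, and therefore
  dy/dx = -(2xy^2)/(2x^2y) = -y/x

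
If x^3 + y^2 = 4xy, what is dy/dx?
Differentiate the relation implicitly: treat y = y(x) and apply the chain rule, so every y-derivative picks up a y' = dy/dx factor.

With everything moved to the left-hand side, differentiate term by term:
  d/dx[x^3] = 3x^2
  d/dx[-4xy] = -4x·y' - 4y
  d/dx[y^2] = 2y·y'

Separating the contributions that come from x directly and those that come through y:
  without y':      3x^2 - 4y
  multiplying y':  -4x + 2y

so (3x^2 - 4y) + (-4x + 2y)·y' = 0, and therefore
  dy/dx = -(3x^2 - 4y)/(-4x + 2y) = (3x^2 - 4y)/(2(2x - y))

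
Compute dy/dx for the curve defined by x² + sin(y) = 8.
Differentiate both sides with respect to x, treating y as y(x). By the chain rule, any term containing y contributes a factor of y' = dy/dx when we differentiate it.

Move every term to one side and write the relation as F(x, y) = 0. Term by term,
  d/dx[x^2] = 2x
  d/dx[sin(y)] = y'·cos(y)
  d/dx[-8] = 0

The pieces without y' make up ∂F/∂x and the coefficient of y' is ∂F/∂y:
  ∂F/∂x = 2x,
  ∂F/∂y = cos(y).

Since d/dx[F] = ∂F/∂x + (∂F/∂y)·y' = 0, solve for y':
  (∂F/∂y)·y' = -∂F/∂x
  dy/dx = -(∂F/∂x)/(∂F/∂y) = -(2x)/(cos(y)) = -2x/cos(y)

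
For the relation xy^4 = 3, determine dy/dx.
Differentiate both sides with respect to x, treating y as y(x). By the chain rule, any term containing y contributes a factor of y' = dy/dx when we differentiate it.

Move every term to one side and write the relation as F(x, y) = 0. Term by term,
  d/dx[xy^4] = 4xy^3·y' + y^4
  d/dx[-3] = 0

The pieces without y' make up ∂F/∂x and the coefficient of y' is ∂F/∂y:
  ∂F/∂x = y^4,
  ∂F/∂y = 4xy^3.

Since d/dx[F] = ∂F/∂x + (∂F/∂y)·y' = 0, solve for y':
  (∂F/∂y)·y' = -∂F/∂x
  dy/dx = -(∂F/∂x)/(∂F/∂y) = -(y^4)/(4xy^3) = -y/(4x)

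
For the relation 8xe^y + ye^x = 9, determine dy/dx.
Apply d/dx to both sides, remembering that y depends on x. Each occurrence of y therefore brings in a y' = dy/dx via the chain rule.

With F(x, y) equal to the left-hand side minus the right, differentiate F term by term:
  d/dx[8x·e^(y)] = 8x·y'·e^(y) + 8e^(y)
  d/dx[y·e^(x)] = y·e^(x) + y'·e^(x)
  d/dx[-9] = 0
Adding these up, d/dx[F] = 0 becomes
  (y·e^(x) + 8e^(y)) + (8x·e^(y) + e^(x))·y' = 0,
so isolating y',
  dy/dx = -(y·e^(x) + 8e^(y))/(8x·e^(y) + e^(x)) = (-y·e^(x) - 8e^(y))/(8x·e^(y) + e^(x))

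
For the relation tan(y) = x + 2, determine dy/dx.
Differentiate both sides with respect to x, treating y as y(x). By the chain rule, any term containing y contributes a factor of y' = dy/dx when we differentiate it.

Move every term to one side and write the relation as F(x, y) = 0. Term by term,
  d/dx[-x] = -1
  d/dx[tan(y)] = y'(tan(y)^2 + 1)
  d/dx[-2] = 0

The pieces without y' make up ∂F/∂x and the coefficient of y' is ∂F/∂y:
  ∂F/∂x = -1,
  ∂F/∂y = tan(y)^2 + 1.

Since d/dx[F] = ∂F/∂x + (∂F/∂y)·y' = 0, solve for y':
  (∂F/∂y)·y' = -∂F/∂x
  dy/dx = -(∂F/∂x)/(∂F/∂y) = -(-1)/(tan(y)^2 + 1) = cos(y)^2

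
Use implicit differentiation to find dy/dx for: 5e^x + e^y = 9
Differentiate both sides with respect to x, treating y as y(x). By the chain rule, any term containing y contributes a factor of y' = dy/dx when we differentiate it.

Move every term to one side and write the relation as F(x, y) = 0. Term by term,
  d/dx[5e^(x)] = 5e^(x)
  d/dx[e^(y)] = y'·e^(y)
  d/dx[-9] = 0

The pieces without y' make up ∂F/∂x and the coefficient of y' is ∂F/∂y:
  ∂F/∂x = 5e^(x),
  ∂F/∂y = e^(y).

Since d/dx[F] = ∂F/∂x + (∂F/∂y)·y' = 0, solve for y':
  (∂F/∂y)·y' = -∂F/∂x
  dy/dx = -(∂F/∂x)/(∂F/∂y) = -(5e^(x))/(e^(y)) = -5e^(x - y)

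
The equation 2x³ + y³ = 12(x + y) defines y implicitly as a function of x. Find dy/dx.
Differentiate the relation implicitly: treat y = y(x) and apply the chain rule, so every y-derivative picks up a y' = dy/dx factor.

With everything moved to the left-hand side, differentiate term by term:
  d/dx[2x^3] = 6x^2
  d/dx[-12x] = -12
  d/dx[y^3] = 3y^2·y'
  d/dx[-12y] = -12·y'

Separating the contributions that come from x directly and those that come through y:
  without y':      6x^2 - 12
  multiplying y':  3y^2 - 12

so (6x^2 - 12) + (3y^2 - 12)·y' = 0, and therefore
  dy/dx = -(6x^2 - 12)/(3y^2 - 12) = 2(2 - x^2)/(y^2 - 4)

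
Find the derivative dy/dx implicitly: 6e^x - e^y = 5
Take d/dx of both sides. Since y is implicitly a function of x, the chain rule attaches a y' = dy/dx factor whenever we differentiate through y.

Set F(x, y) = (left side) − (right side), so the curve is F = 0. Differentiating each term of F:
  d/dx[6e^(x)] = 6e^(x)
  d/dx[-e^(y)] = -y'·e^(y)
  d/dx[-5] = 0

Collecting, the y'-free part is the partial derivative in x and the y' coefficient is the partial derivative in y:
  ∂F/∂x = 6e^(x)
  ∂F/∂y = -e^(y)

so d/dx[F(x, y(x))] = ∂F/∂x + (∂F/∂y)·y' = 0. Rearranging,
  dy/dx = -(∂F/∂x)/(∂F/∂y) = -(6e^(x))/(-e^(y)) = 6e^(x - y)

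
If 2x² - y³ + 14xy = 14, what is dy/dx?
Take d/dx of both sides. Since y is implicitly a function of x, the chain rule attaches a y' = dy/dx factor whenever we differentiate through y.

Set F(x, y) = (left side) − (right side), so the curve is F = 0. Differentiating each term of F:
  d/dx[2x^2] = 4x
  d/dx[14xy] = 14x·y' + 14y
  d/dx[-y^3] = -3y^2·y'
  d/dx[-14] = 0

Collecting, the y'-free part is the partial derivative in x and the y' coefficient is the partial derivative in y:
  ∂F/∂x = 4x + 14y
  ∂F/∂y = 14x - 3y^2

so d/dx[F(x, y(x))] = ∂F/∂x + (∂F/∂y)·y' = 0. Rearranging,
  dy/dx = -(∂F/∂x)/(∂F/∂y) = -(4x + 14y)/(14x - 3y^2) = 2(-2x - 7y)/(14x - 3y^2)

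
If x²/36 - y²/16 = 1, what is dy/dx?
Apply d/dx to both sides, remembering that y depends on x. Each occurrence of y therefore brings in a y' = dy/dx via the chain rule.

With F(x, y) equal to the left-hand side minus the right, differentiate F term by term:
  d/dx[x^2/36] = x/18
  d/dx[-y^2/16] = -y·y'/8
  d/dx[-1] = 0
Adding these up, d/dx[F] = 0 becomes
  (x/18) + (-y/8)·y' = 0,
so isolating y',
  dy/dx = -(x/18)/(-y/8) = 4x/(9y)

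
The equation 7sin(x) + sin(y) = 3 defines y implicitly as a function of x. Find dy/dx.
Take d/dx of both sides. Since y is implicitly a function of x, the chain rule attaches a y' = dy/dx factor whenever we differentiate through y.

Set F(x, y) = (left side) − (right side), so the curve is F = 0. Differentiating each term of F:
  d/dx[7sin(x)] = 7cos(x)
  d/dx[sin(y)] = y'·cos(y)
  d/dx[-3] = 0

Collecting, the y'-free part is the partial derivative in x and the y' coefficient is the partial derivative in y:
  ∂F/∂x = 7cos(x)
  ∂F/∂y = cos(y)

so d/dx[F(x, y(x))] = ∂F/∂x + (∂F/∂y)·y' = 0. Rearranging,
  dy/dx = -(∂F/∂x)/(∂F/∂y) = -(7cos(x))/(cos(y)) = -7cos(x)/cos(y)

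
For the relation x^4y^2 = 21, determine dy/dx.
Apply d/dx to both sides, remembering that y depends on x. Each occurrence of y therefore brings in a y' = dy/dx via the chain rule.

With F(x, y) equal to the left-hand side minus the right, differentiate F term by term:
  d/dx[x^4y^2] = 2x^4y·y' + 4x^3y^2
  d/dx[-21] = 0
Adding these up, d/dx[F] = 0 becomes
  (4x^3y^2) + (2x^4y)·y' = 0,
so isolating y',
  dy/dx = -(4x^3y^2)/(2x^4y) = -2y/x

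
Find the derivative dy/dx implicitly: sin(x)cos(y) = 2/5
Differentiate the relation implicitly: treat y = y(x) and apply the chain rule, so every y-derivative picks up a y' = dy/dx factor.

With everything moved to the left-hand side, differentiate term by term:
  d/dx[sin(x)·cos(y)] = -y'·sin(x)·sin(y) + cos(x)·cos(y)
  d/dx[-2/5] = 0

Separating the contributions that come from x directly and those that come through y:
  without y':      cos(x)·cos(y)
  multiplying y':  -sin(x)·sin(y)

so (cos(x)·cos(y)) + (-sin(x)·sin(y))·y' = 0, and therefore
  dy/dx = -(cos(x)·cos(y))/(-sin(x)·sin(y)) = 1/(tan(x)·tan(y))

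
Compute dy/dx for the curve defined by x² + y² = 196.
Take d/dx of both sides. Since y is implicitly a function of x, the chain rule attaches a y' = dy/dx factor whenever we differentiate through y.

Set F(x, y) = (left side) − (right side), so the curve is F = 0. Differentiating each term of F:
  d/dx[x^2] = 2x
  d/dx[y^2] = 2y·y'
  d/dx[-196] = 0

Collecting, the y'-free part is the partial derivative in x and the y' coefficient is the partial derivative in y:
  ∂F/∂x = 2x
  ∂F/∂y = 2y

so d/dx[F(x, y(x))] = ∂F/∂x + (∂F/∂y)·y' = 0. Rearranging,
  dy/dx = -(∂F/∂x)/(∂F/∂y) = -(2x)/(2y) = -x/y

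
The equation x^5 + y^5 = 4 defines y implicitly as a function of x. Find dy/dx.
Differentiate the relation implicitly: treat y = y(x) and apply the chain rule, so every y-derivative picks up a y' = dy/dx factor.

With everything moved to the left-hand side, differentiate term by term:
  d/dx[x^5] = 5x^4
  d/dx[y^5] = 5y^4·y'
  d/dx[-4] = 0

Separating the contributions that come from x directly and those that come through y:
  without y':      5x^4
  multiplying y':  5y^4

so (5x^4) + (5y^4)·y' = 0, and therefore
  dy/dx = -(5x^4)/(5y^4) = -x^4/y^4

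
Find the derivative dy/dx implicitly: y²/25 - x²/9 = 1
Take d/dx of both sides. Since y is implicitly a function of x, the chain rule attaches a y' = dy/dx factor whenever we differentiate through y.

Set F(x, y) = (left side) − (right side), so the curve is F = 0. Differentiating each term of F:
  d/dx[-x^2/9] = -2x/9
  d/dx[y^2/25] = 2y·y'/25
  d/dx[-1] = 0

Collecting, the y'-free part is the partial derivative in x and the y' coefficient is the partial derivative in y:
  ∂F/∂x = -2x/9
  ∂F/∂y = 2y/25

so d/dx[F(x, y(x))] = ∂F/∂x + (∂F/∂y)·y' = 0. Rearranging,
  dy/dx = -(∂F/∂x)/(∂F/∂y) = -(-2x/9)/(2y/25) = 25x/(9y)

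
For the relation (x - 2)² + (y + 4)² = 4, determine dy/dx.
Differentiate the relation implicitly: treat y = y(x) and apply the chain rule, so every y-derivative picks up a y' = dy/dx factor.

With everything moved to the left-hand side, differentiate term by term:
  d/dx[(x - 2)^2] = 2x - 4
  d/dx[(y + 4)^2] = 2·y'(y + 4)
  d/dx[-4] = 0

Separating the contributions that come from x directly and those that come through y:
  without y':      2x - 4
  multiplying y':  2y + 8

so (2x - 4) + (2y + 8)·y' = 0, and therefore
  dy/dx = -(2x - 4)/(2y + 8) = (2 - x)/(y + 4)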